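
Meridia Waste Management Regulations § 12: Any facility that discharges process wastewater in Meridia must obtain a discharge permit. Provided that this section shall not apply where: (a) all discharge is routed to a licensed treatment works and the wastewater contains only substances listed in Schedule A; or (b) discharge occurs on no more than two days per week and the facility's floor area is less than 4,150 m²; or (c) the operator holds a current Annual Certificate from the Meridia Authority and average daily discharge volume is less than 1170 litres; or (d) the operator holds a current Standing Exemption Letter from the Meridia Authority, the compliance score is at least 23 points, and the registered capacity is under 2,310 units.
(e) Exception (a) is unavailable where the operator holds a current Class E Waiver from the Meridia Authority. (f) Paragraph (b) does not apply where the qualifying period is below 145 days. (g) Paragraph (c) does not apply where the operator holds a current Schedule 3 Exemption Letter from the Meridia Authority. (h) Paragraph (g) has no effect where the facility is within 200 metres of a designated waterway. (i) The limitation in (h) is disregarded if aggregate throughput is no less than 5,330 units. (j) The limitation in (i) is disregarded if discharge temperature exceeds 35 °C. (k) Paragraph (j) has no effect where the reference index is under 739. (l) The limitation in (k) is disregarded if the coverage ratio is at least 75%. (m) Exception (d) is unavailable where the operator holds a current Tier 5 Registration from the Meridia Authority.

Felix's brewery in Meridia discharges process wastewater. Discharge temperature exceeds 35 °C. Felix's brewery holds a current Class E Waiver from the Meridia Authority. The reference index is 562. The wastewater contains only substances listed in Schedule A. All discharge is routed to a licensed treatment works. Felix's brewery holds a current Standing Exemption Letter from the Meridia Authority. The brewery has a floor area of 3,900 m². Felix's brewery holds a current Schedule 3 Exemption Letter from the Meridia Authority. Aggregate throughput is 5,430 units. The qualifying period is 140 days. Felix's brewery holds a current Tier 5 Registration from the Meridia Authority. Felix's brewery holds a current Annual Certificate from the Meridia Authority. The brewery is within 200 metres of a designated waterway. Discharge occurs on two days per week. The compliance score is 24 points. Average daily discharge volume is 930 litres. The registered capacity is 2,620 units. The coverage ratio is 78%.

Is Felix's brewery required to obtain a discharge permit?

No — exception (c) applies; Felix's brewery is not required to obtain a discharge permit.

Exception (a) is satisfied on its face — discharge is routed to a licensed treatment works; the wastewater is Schedule-A-only. Turning to paragraph (e): (e) operates against (a): a current Class E Waiver is held. Exception (a) does not apply.
Exception (b): discharge occurs on no more than two days per week; the facility's floor area is 3,900 m², less than the 4,150 m² limit — every condition holds. But: (f) operates against (b): the qualifying period is 140 days, below the 145 days limit. So (b) is unavailable.
Exception (c): a current Annual Certificate is held; average daily discharge volume is 930 litres, less than the 1170 litres limit — every condition holds. Considering the limiting provisions: (g) would limit (c) — a current Schedule 3 Exemption Letter is held — but (h) sets (g) aside: (h) operates against (g): the brewery is within 200 m of a designated waterway. (i) applies (aggregate throughput is 5,430 units, meeting the 5,330 units threshold), but is set aside by (j): (j) operates against (i): discharge temperature exceeds 35 °C. (k) would limit (j) — the reference index is 562, under the 739 limit — but (l) sets (k) aside: (l) applies — the coverage ratio is 78%, meeting the 75% threshold. (c) remains available.
Exception (d) fails — the registered capacity is 2,620 units, not under 2,310 units.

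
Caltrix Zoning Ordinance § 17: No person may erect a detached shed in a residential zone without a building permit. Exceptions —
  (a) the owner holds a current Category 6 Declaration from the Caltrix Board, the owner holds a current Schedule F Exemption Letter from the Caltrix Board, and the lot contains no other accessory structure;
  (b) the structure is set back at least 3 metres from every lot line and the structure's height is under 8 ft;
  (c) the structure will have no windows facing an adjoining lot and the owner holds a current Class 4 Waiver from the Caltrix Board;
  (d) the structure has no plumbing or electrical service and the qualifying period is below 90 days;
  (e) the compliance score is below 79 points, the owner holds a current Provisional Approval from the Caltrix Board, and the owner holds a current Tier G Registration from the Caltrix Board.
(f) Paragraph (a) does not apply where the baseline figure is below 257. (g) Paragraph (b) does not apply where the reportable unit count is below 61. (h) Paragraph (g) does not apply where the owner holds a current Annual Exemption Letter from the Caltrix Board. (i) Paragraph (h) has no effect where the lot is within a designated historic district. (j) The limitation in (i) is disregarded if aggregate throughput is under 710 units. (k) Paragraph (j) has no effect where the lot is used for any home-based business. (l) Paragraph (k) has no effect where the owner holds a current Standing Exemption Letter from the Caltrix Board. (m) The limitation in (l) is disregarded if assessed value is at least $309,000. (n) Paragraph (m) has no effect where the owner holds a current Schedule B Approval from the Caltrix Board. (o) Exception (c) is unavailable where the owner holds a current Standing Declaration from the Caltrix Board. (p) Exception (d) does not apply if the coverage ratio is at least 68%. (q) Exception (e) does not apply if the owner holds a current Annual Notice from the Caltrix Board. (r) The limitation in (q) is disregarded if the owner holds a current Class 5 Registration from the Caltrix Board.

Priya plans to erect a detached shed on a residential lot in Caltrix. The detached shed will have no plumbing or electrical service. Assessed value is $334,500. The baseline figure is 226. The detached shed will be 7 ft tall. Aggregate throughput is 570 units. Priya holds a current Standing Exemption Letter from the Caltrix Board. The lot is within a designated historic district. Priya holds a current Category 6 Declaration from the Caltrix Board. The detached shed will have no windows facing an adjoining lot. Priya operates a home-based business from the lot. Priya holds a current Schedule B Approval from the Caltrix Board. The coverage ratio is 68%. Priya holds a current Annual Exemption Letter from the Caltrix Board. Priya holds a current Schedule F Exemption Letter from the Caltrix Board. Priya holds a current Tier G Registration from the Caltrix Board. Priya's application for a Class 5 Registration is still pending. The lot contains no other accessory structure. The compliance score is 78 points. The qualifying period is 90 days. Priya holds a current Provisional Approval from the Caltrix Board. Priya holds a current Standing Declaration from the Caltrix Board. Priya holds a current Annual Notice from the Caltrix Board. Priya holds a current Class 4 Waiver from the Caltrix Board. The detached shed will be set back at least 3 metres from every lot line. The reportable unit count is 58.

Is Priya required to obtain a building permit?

Exception (a): a current Category 6 Declaration is held; a current Schedule F Exemption Letter is held; the lot has no other accessory structure — every condition holds. However, paragraph (f) must be considered: (f) operates against (a): the baseline figure is 226, below the 257 limit. Exception (a) does not apply.
Exception (b): the setback is at least 3 m on every side; the structure's height is 7 ft, under the 8 ft limit — every condition holds. Under paragraphs (g)–(n): (g) would limit (b) — the reportable unit count is 58, below the 61 limit — but (h) sets (g) aside: (h) operates against (g): a current Annual Exemption Letter is held. (i) would limit (h) — the lot is in a historic district — but (j) sets (i) aside: (j) is triggered — aggregate throughput is 570 units, under the 710 units limit. (k) operates (a home-based business operates on the lot), but is displaced by (l): (l) operates — a current Standing Exemption Letter is held. (m) would limit (l) — assessed value is $334,500, meeting the $309,000 threshold — but (n) sets (m) aside: (n) operates against (m): a current Schedule B Approval is held. So (b) applies.
Exception (c): no windows face an adjoining lot; a current Class 4 Waiver is held — every condition holds. However, paragraph (o) must be considered: (o) operates against (c): a current Standing Declaration is held. So (c) is unavailable.
Exception (d) fails — the qualifying period is 90 days, not below 90 days.
Exception (e): the compliance score is 78 points, below the 79 points limit; a current Provisional Approval is held; a current Tier G Registration is held — every condition holds. But applying paragraphs (q)–(r): (q) operates against (e): a current Annual Notice is held. (r), which would lift (q), is not engaged — the Class 5 Registration is not current. So (e) is unavailable.

No — exception (b) applies; Priya does not need a building permit.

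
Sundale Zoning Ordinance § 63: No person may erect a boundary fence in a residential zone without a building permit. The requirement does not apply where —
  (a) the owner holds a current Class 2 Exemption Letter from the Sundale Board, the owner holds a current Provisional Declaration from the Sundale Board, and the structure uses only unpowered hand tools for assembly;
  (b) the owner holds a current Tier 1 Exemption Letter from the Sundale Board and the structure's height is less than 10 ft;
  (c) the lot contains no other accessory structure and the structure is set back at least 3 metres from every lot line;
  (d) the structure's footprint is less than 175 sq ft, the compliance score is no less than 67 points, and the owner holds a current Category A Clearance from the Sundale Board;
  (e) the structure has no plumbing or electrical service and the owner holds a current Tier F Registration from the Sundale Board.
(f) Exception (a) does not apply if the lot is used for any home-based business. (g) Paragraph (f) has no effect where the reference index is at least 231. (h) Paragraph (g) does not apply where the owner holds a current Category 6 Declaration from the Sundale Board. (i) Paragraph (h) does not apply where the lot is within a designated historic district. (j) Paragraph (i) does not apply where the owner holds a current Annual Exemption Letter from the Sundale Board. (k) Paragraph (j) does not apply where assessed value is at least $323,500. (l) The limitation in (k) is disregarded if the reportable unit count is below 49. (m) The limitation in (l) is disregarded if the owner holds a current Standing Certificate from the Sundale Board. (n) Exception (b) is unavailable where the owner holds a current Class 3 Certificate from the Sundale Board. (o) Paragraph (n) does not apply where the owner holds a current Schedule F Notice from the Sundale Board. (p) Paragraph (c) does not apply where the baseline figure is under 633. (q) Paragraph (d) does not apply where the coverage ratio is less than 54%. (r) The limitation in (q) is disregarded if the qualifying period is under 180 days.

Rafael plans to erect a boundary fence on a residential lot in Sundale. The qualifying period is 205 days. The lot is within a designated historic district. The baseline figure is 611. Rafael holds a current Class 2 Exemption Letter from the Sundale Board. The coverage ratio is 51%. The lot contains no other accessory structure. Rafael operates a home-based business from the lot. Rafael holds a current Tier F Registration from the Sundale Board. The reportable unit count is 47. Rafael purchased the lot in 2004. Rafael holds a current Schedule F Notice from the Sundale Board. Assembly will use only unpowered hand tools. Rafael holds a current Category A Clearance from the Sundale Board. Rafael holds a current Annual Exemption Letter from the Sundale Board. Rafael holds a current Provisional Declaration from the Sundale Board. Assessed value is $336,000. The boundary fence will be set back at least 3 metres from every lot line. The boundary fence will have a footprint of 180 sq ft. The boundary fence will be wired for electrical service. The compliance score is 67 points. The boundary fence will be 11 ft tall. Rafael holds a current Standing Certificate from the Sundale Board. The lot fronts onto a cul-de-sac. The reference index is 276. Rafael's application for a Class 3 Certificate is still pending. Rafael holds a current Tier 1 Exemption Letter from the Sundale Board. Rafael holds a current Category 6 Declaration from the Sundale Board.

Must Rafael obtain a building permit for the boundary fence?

Exception (a)'s conditions are all satisfied: a current Class 2 Exemption Letter is held; a current Provisional Declaration is held; assembly uses only hand tools. As to paragraphs (f)–(m): (f) applies (a home-based business operates on the lot), but is set aside by (g): (g) operates against (f): the reference index is 276, meeting the 231 threshold. (h) is triggered (a current Category 6 Declaration is held), but is set aside by (i): (i) operates against (h): the lot is in a historic district. (j) operates (a current Annual Exemption Letter is held), but yields to (k): (k) operates against (j): assessed value is $336,000, meeting the $323,500 threshold. (l) would limit (k) — the reportable unit count is 47, below the 49 limit — but (m) sets (l) aside: (m) applies — a current Standing Certificate is held. So (a) applies.
Exception (b) fails — the structure's height is 11 ft, not less than 10 ft.
Exception (c) is satisfied on its face — the lot has no other accessory structure; the setback is at least 3 m on every side. But applying paragraph (p): (p) is engaged — the baseline figure is 611, under the 633 limit. Exception (c) does not apply.
Exception (d) requires that the structure's footprint is less than 175 sq ft; but the structure's footprint is 180 sq ft, not less than 175 sq ft, so (d) is unavailable.
Exception (e) requires that the structure has no plumbing or electrical service; but electrical service is planned, so (e) is unavailable.

No — exception (a) applies; Rafael does not need a building permit.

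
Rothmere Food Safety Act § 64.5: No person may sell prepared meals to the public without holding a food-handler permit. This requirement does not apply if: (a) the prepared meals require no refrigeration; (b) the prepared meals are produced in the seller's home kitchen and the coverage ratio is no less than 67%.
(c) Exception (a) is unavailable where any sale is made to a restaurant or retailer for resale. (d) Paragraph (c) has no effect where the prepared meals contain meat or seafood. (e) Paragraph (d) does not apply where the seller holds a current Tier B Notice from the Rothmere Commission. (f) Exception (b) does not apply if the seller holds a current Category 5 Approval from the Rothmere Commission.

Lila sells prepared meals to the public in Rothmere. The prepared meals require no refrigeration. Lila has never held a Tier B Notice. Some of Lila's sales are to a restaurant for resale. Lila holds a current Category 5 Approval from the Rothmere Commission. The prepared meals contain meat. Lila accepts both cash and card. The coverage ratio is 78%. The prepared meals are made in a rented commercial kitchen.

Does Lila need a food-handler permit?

No — exception (a) applies; Lila is not required to hold a food-handler permit.

Exception (a)'s conditions are all satisfied: the prepared meals are shelf-stable. Applying paragraphs (c)–(e): (c) applies (some sales are to a restaurant for resale), but is overridden by (d): (d) is engaged — the prepared meals contain meat. (e), which would lift (d), is not triggered — no current Tier B Notice is held. Exception (a) stands.
Exception (b) does not apply: the prepared meals are made in a commercial kitchen, not a home kitchen.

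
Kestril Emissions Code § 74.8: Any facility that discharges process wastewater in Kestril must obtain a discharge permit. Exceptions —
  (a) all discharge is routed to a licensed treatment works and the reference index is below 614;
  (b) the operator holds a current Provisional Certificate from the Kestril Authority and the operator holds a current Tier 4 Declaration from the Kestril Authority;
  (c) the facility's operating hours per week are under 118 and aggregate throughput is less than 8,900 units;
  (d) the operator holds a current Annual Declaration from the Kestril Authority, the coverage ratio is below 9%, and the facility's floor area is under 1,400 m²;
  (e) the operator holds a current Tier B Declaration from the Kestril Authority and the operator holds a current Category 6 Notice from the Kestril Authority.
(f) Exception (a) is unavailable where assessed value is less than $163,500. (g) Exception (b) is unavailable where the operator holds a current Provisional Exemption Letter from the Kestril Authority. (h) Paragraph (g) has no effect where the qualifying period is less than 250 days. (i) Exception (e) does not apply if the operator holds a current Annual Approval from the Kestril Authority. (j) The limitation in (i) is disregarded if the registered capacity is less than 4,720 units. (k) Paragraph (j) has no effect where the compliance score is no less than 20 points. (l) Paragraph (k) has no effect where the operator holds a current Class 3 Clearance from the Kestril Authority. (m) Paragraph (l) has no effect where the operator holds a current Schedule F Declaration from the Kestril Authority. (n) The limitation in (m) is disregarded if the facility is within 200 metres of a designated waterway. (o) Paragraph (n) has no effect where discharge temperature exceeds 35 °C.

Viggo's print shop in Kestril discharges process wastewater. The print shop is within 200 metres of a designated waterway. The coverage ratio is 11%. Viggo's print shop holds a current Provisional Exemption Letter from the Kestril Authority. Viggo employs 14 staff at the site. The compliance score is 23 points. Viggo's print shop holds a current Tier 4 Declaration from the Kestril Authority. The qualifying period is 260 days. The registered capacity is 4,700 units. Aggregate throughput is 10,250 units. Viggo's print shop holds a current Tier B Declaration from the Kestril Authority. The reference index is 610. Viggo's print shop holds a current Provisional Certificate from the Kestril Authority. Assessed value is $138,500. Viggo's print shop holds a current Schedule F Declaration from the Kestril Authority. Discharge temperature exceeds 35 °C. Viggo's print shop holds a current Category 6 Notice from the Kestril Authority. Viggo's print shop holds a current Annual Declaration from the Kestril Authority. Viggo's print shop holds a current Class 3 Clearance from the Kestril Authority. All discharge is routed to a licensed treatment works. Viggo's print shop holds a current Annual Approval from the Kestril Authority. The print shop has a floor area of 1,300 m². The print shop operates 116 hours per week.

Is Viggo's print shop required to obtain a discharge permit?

Exception (a)'s conditions are all satisfied: discharge is routed to a licensed treatment works; the reference index is 610, below the 614 limit. However, paragraph (f) must be considered: (f) operates against (a): assessed value is $138,500, less than the $163,500 limit. (a) is therefore removed.
Exception (b): a current Provisional Certificate is held; a current Tier 4 Declaration is held — every condition holds. But applying paragraphs (g)–(h): (g) is engaged — a current Provisional Exemption Letter is held. (h) is inapplicable (the qualifying period is 260 days, not less than 250 days), so (g) stands. So (b) is unavailable.
Exception (c) does not apply: aggregate throughput is 10,250 units, not less than 8,900 units.
Exception (d) requires that the coverage ratio is below 9%; but the coverage ratio is 11%, not below 9%, so (d) is unavailable.
All of (e)'s requirements are met (a current Tier B Declaration is held; a current Category 6 Notice is held). Turning to paragraphs (i)–(o): (i) operates — a current Annual Approval is held. (j) is triggered (the registered capacity is 4,700 units, less than the 4,720 units limit), but is overridden by (k): (k) applies — the compliance score is 23 points, meeting the 20 points threshold. (l) is engaged (a current Class 3 Clearance is held), but is set aside by (m): (m) operates against (l): a current Schedule F Declaration is held. (n) operates (the print shop is within 200 m of a designated waterway), but is set aside by (o): (o) operates against (n): discharge temperature exceeds 35 °C. Exception (e) does not apply.
No exception displaces § 74.8.

Yes — Viggo's print shop must obtain a discharge permit.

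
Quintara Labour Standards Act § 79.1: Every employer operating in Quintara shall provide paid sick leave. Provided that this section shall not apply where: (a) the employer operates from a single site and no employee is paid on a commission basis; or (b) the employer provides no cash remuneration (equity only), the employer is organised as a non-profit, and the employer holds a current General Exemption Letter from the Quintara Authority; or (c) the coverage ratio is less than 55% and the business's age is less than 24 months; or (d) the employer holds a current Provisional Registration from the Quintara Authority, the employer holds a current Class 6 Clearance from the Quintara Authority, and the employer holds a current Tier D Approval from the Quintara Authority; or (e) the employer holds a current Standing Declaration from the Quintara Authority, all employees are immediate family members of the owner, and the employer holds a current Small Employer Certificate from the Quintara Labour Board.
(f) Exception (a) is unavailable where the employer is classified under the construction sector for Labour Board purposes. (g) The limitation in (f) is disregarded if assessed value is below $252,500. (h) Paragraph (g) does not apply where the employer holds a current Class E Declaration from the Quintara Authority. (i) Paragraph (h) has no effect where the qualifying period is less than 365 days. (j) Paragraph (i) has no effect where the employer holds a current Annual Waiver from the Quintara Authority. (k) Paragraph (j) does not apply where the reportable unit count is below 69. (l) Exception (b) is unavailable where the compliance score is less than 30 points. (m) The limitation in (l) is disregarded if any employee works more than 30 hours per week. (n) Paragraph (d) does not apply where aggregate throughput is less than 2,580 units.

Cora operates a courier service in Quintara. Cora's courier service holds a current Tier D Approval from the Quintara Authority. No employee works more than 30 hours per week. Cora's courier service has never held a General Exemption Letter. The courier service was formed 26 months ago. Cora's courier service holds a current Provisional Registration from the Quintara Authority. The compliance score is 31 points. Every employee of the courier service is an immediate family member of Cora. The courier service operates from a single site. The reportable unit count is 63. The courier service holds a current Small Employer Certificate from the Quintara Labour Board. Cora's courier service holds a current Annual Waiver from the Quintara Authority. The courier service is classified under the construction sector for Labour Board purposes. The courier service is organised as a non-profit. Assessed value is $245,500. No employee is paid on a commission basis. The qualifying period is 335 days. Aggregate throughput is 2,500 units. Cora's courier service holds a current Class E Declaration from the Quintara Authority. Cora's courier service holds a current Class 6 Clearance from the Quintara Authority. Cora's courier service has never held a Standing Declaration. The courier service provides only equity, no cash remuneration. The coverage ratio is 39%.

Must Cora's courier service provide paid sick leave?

Exception (a): the employer operates from a single site; no employee is paid on commission — every condition holds. Applying paragraphs (f)–(k): (f) would limit (a) — the courier service is classified under the construction sector — but (g) sets (f) aside: (g) is triggered — assessed value is $245,500, below the $252,500 limit. (h) would limit (g) — a current Class E Declaration is held — but (i) sets (h) aside: (i) operates against (h): the qualifying period is 335 days, less than the 365 days limit. (j) is engaged (a current Annual Waiver is held), but is itself disapplied by (k): (k) operates — the reportable unit count is 63, below the 69 limit. Exception (a) stands.
Exception (b) fails — no current General Exemption Letter is held.
Exception (c) requires that the business's age is less than 24 months; but the business's age is 26 months, not less than 24 months, so (c) is unavailable.
Exception (d) is satisfied on its face — a current Provisional Registration is held; a current Class 6 Clearance is held; a current Tier D Approval is held. However, paragraph (n) must be considered: (n) operates against (d): aggregate throughput is 2,500 units, less than the 2,580 units limit. So (d) is unavailable.
Exception (e) fails — the Standing Declaration is not current.

No — exception (a) applies; Cora's courier service is not required to provide paid sick leave.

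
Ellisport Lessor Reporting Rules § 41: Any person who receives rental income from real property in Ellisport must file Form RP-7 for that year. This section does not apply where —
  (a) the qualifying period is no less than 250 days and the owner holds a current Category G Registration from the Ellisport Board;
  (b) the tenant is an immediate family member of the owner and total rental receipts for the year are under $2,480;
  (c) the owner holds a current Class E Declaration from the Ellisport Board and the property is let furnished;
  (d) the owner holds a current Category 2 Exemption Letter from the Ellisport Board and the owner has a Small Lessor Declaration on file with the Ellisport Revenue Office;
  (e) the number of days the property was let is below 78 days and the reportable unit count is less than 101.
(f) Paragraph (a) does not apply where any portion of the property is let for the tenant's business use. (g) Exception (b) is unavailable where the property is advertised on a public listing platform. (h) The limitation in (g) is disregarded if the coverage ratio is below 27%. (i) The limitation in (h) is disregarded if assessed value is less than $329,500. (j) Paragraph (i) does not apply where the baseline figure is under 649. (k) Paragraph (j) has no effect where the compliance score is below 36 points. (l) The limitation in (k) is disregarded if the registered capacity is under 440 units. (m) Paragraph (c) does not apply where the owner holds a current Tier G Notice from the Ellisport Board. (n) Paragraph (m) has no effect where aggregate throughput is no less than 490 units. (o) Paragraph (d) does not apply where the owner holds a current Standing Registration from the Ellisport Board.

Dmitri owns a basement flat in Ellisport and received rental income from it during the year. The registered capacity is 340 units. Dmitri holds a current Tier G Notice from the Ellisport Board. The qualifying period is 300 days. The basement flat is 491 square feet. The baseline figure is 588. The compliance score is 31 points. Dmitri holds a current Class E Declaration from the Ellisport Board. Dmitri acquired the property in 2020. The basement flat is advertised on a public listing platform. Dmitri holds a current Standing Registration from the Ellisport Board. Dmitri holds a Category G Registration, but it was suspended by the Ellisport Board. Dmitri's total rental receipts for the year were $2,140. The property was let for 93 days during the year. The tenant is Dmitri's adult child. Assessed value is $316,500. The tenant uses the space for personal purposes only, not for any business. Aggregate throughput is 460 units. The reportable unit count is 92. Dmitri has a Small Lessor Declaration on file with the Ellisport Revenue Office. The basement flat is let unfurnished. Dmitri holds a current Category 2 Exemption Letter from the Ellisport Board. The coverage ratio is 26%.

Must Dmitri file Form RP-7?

No — exception (b) applies; Dmitri is not required to file Form RP-7.

Exception (a) fails — the Category G Registration is not current.
All of (b)'s requirements are met (the tenant is an immediate family member; total rental receipts for the year are $2,140, under the $2,480 limit). Under paragraphs (g)–(l): (g) is engaged (the property is publicly advertised), but is set aside by (h): (h) operates against (g): the coverage ratio is 26%, below the 27% limit. (i) would limit (h) — assessed value is $316,500, less than the $329,500 limit — but (j) sets (i) aside: (j) is engaged — the baseline figure is 588, under the 649 limit. (k) is triggered (the compliance score is 31 points, below the 36 points limit), but is set aside by (l): (l) is triggered — the registered capacity is 340 units, under the 440 units limit. So (b) applies.
Exception (c) fails — the property is let unfurnished.
Exception (d) is satisfied on its face — a current Category 2 Exemption Letter is held; a Small Lessor Declaration is on file. But: (o) operates — a current Standing Registration is held. Exception (d) does not apply.
Exception (e) requires that the number of days the property was let is below 78 days; but the number of days the property was let is 93 days, not below 78 days, so (e) is unavailable.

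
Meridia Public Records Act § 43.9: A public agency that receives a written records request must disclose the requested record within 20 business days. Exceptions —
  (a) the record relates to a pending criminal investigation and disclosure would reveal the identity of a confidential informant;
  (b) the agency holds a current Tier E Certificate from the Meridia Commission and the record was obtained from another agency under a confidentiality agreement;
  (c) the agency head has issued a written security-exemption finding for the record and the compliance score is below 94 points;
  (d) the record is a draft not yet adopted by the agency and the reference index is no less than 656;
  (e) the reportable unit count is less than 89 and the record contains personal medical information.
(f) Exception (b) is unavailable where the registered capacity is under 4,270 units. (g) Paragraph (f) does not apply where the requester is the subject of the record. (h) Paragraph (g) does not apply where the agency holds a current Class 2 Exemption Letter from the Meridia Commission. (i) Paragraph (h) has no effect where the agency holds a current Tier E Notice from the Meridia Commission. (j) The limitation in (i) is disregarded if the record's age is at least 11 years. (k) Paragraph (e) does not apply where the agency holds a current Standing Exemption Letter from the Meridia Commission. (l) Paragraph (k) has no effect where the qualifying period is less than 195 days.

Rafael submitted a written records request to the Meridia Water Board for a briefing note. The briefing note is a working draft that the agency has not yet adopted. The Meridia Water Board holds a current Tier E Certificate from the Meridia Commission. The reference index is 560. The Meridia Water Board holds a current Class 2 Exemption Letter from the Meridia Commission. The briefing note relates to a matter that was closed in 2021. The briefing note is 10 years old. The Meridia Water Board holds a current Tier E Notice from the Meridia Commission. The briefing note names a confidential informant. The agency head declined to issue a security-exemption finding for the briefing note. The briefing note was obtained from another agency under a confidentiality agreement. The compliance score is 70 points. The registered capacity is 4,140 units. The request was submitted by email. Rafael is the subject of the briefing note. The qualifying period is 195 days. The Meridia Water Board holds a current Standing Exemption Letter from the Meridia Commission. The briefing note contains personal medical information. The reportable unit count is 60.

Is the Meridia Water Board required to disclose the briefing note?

No — exception (b) applies; the Meridia Water Board is not required to disclose the briefing note.

Exception (a) fails — the briefing note relates to a closed matter.
Exception (b): a current Tier E Certificate is held; the briefing note was obtained under a confidentiality agreement — every condition holds. Under paragraphs (f)–(j): (f) would limit (b) — the registered capacity is 4,140 units, under the 4,270 units limit — but (g) sets (f) aside: (g) operates against (f): Rafael is the subject of the briefing note. (h) would limit (g) — a current Class 2 Exemption Letter is held — but (i) sets (h) aside: (i) applies — a current Tier E Notice is held. (j), which would lift (i), is not engaged — the record's age is 10 years, short of 11 years. Exception (b) stands.
Exception (c) does not apply: the agency head declined to issue a security-exemption finding.
Exception (d) fails — the reference index is 560, short of 656.
Exception (e) is satisfied on its face — the reportable unit count is 60, less than the 89 limit; the briefing note contains personal medical information. However, paragraphs (k)–(l) must be considered: (k) operates against (e): a current Standing Exemption Letter is held. (l), which would lift (k), is inapplicable — the qualifying period is 195 days, not less than 195 days. (e) is therefore removed.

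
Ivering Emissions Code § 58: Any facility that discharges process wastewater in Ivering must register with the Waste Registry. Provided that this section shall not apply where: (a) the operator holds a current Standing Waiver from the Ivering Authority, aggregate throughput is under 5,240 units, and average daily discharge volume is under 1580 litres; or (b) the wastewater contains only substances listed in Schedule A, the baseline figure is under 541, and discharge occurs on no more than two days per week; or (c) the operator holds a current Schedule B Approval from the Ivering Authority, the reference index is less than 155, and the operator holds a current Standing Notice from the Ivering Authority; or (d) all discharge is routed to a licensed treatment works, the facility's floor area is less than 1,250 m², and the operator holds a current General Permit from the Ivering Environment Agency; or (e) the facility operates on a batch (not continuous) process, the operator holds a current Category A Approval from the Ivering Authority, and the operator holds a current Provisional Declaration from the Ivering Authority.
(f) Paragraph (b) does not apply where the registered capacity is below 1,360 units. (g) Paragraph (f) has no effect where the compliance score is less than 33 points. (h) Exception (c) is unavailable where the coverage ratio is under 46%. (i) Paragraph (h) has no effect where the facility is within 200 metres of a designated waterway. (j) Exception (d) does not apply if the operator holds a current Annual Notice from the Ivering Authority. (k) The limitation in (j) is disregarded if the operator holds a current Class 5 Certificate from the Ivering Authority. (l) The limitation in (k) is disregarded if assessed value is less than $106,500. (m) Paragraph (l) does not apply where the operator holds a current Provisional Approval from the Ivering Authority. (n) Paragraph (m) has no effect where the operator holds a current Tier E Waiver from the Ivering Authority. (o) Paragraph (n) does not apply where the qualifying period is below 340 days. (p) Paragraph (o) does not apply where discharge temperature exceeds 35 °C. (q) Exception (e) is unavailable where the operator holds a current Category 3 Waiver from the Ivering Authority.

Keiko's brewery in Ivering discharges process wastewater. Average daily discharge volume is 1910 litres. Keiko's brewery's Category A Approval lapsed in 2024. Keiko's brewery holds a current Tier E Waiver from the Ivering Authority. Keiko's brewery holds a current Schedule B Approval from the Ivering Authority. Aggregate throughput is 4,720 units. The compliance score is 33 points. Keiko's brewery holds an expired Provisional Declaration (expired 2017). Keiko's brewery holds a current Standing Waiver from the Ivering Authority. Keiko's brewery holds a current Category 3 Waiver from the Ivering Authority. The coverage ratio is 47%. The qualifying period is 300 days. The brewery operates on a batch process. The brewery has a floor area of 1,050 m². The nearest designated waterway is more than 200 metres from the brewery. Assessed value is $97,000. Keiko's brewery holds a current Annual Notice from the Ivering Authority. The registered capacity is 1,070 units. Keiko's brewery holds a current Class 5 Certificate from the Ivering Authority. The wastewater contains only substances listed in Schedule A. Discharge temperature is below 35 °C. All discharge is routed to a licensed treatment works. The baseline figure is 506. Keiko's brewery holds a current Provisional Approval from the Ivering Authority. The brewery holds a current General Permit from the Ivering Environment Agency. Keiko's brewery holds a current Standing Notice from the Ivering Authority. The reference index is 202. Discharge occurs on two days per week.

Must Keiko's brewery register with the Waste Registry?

Exception (a) requires that average daily discharge volume is under 1580 litres; but average daily discharge volume is 1910 litres, not under 1580 litres, so (a) is unavailable.
Exception (b) is satisfied on its face — the wastewater is Schedule-A-only; the baseline figure is 506, under the 541 limit; discharge occurs on no more than two days per week. But: (f) operates — the registered capacity is 1,070 units, below the 1,360 units limit. (g), which would lift (f), is not triggered — the compliance score is 33 points, not less than 33 points. (b) is therefore removed.
Exception (c) fails — the reference index is 202, not less than 155.
Exception (d) is satisfied on its face — discharge is routed to a licensed treatment works; the facility's floor area is 1,050 m², less than the 1,250 m² limit; a current General Permit is held. As to paragraphs (j)–(p): (j) would limit (d) — a current Annual Notice is held — but (k) sets (j) aside: (k) is triggered — a current Class 5 Certificate is held. (l) operates (assessed value is $97,000, less than the $106,500 limit), but is itself disapplied by (m): (m) operates against (l): a current Provisional Approval is held. (n) operates (a current Tier E Waiver is held), but yields to (o): (o) operates against (n): the qualifying period is 300 days, below the 340 days limit. (p), which would lift (o), is not engaged — discharge temperature is below 35 °C. So (d) applies.
Exception (e) fails — the Category A Approval is not current.

No — exception (d) applies; Keiko's brewery is not required to register with the Waste Registry.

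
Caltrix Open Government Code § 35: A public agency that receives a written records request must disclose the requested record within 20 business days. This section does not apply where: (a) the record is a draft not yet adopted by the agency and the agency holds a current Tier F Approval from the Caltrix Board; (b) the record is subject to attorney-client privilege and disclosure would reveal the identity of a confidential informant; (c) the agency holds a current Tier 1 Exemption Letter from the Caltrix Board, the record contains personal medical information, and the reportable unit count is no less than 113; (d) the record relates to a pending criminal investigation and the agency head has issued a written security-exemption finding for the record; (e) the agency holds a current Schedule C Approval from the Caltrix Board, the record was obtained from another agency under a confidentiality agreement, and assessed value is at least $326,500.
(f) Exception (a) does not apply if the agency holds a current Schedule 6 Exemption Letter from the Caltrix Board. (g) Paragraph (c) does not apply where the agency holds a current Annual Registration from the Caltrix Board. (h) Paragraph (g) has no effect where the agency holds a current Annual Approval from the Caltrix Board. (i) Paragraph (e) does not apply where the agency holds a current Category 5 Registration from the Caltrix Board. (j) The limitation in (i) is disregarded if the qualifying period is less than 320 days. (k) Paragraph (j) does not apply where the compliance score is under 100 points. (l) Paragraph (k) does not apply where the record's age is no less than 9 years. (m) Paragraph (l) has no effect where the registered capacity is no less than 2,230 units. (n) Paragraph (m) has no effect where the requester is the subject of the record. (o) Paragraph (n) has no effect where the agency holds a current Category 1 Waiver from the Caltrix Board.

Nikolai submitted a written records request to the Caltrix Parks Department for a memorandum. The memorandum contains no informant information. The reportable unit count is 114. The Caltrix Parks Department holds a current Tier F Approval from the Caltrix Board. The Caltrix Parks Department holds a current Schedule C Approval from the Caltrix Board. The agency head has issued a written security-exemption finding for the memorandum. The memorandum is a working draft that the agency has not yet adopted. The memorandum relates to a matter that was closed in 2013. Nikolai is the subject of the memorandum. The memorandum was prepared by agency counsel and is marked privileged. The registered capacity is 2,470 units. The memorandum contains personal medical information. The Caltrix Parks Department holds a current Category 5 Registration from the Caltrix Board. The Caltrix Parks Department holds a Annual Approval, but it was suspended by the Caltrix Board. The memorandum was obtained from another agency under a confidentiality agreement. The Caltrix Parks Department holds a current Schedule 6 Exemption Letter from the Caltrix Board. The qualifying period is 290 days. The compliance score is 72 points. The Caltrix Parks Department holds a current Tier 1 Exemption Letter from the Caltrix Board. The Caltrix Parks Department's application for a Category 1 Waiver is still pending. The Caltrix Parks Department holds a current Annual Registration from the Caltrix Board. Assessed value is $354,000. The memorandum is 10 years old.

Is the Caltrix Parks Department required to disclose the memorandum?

No — exception (e) applies; the Caltrix Parks Department is not required to disclose the memorandum.

All of (a)'s requirements are met (the memorandum is an unadopted draft; a current Tier F Approval is held). Turning to paragraph (f): (f) operates — a current Schedule 6 Exemption Letter is held. So (a) is unavailable.
Exception (b) requires that disclosure would reveal the identity of a confidential informant; but the memorandum contains no informant information, so (b) is unavailable.
Exception (c)'s conditions are all satisfied: a current Tier 1 Exemption Letter is held; the memorandum contains personal medical information; the reportable unit count is 114, meeting the 113 threshold. But: (g) is engaged — a current Annual Registration is held. (h), which would lift (g), is not engaged — the Annual Approval is not current. So (c) is unavailable.
Exception (d) requires that the record relates to a pending criminal investigation; but the memorandum relates to a closed matter, so (d) is unavailable.
Exception (e): a current Schedule C Approval is held; the memorandum was obtained under a confidentiality agreement; assessed value is $354,000, meeting the $326,500 threshold — every condition holds. Considering the limiting provisions: (i) would limit (e) — a current Category 5 Registration is held — but (j) sets (i) aside: (j) operates — the qualifying period is 290 days, less than the 320 days limit. (k) operates (the compliance score is 72 points, under the 100 points limit), but is set aside by (l): (l) operates — the record's age is 10 years, meeting the 9 years threshold. (m) operates (the registered capacity is 2,470 units, meeting the 2,230 units threshold), but is displaced by (n): (n) operates — Nikolai is the subject of the memorandum. (o) is not engaged (there is no Category 1 Waiver in force), so (n) stands. Exception (e) stands.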